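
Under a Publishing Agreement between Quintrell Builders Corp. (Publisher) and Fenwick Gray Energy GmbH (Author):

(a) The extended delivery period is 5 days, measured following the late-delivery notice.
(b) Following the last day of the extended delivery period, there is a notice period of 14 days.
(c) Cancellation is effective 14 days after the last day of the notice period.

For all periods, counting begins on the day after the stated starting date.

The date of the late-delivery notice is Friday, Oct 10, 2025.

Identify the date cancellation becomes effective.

Nov 12, 2025

Adding 5 calendar days to Oct 10, 2025 gives Oct 15, 2025, which is the last day of the extended delivery period.
The last day of the notice period: 14 calendar days after Oct 15, 2025 is Oct 29, 2025.
The date cancellation becomes effective: Oct 29, 2025 + 14 days = Nov 12, 2025.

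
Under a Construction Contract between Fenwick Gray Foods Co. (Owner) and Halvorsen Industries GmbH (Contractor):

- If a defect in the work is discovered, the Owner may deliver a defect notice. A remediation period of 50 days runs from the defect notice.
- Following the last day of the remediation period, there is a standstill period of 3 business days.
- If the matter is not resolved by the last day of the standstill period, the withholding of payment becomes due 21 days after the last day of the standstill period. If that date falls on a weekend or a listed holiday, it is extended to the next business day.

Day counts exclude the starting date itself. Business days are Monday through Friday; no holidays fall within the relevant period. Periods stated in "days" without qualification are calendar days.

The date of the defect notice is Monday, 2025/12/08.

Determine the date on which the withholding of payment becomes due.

The last day of the remediation period: 50 calendar days after 2025/12/08 is 2026/01/27.
The last day of the standstill period: counting 3 business days from Tuesday, 2026/01/27 (Jan 28, Jan 29, Jan 30, skipping weekends) reaches Friday, 2026/01/30.
Adding 21 calendar days to 2026/01/30 gives 2026/02/20, which is the date on which the withholding of payment becomes due. 2026/02/20 is a Friday, so no roll-forward applies.

2026/02/20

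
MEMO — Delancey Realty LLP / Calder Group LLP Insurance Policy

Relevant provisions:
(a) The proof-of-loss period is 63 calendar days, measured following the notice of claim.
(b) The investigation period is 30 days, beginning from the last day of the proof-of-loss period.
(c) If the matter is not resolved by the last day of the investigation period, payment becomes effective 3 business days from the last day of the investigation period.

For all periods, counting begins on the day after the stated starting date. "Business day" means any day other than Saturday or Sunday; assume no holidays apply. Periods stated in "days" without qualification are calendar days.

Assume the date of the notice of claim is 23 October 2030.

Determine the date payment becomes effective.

The last day of the proof-of-loss period: 23 October 2030 + 63 days = 25 December 2030.
Adding 30 calendar days to 25 December 2030 gives 24 January 2031, which is the last day of the investigation period.
From Friday, 24 January 2031, 3 business days (Jan 27, Jan 28, Jan 29, skipping weekends) brings us to Wednesday, 29 January 2031, which is the date payment becomes effective.

29 January 2031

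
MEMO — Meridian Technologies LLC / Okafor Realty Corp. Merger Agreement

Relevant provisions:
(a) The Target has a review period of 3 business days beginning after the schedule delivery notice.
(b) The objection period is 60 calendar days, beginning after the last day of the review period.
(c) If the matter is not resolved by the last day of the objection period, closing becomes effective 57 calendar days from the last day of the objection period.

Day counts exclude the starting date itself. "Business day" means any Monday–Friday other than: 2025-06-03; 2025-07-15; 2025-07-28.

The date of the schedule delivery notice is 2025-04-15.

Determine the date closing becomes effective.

The last day of the review period: 3 business days after Tuesday, 2025-04-15, skipping weekends — Apr 16, Apr 17, Apr 18 — lands on Friday, 2025-04-18.
The last day of the objection period: 60 calendar days after 2025-04-18 is 2025-06-17.
Adding 57 calendar days to 2025-06-17 gives 2025-08-13, which is the date closing becomes effective.

2025-08-13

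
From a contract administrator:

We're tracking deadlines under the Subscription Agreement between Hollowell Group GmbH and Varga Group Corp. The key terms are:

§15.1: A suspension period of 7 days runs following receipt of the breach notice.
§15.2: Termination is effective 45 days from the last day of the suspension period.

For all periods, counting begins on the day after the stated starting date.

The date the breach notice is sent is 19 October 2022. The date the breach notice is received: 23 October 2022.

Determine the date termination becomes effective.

The last day of the suspension period: 7 calendar days after 23 October 2022 is 30 October 2022.
The date termination becomes effective: 30 October 2022 + 45 days = 14 December 2022.

14 December 2022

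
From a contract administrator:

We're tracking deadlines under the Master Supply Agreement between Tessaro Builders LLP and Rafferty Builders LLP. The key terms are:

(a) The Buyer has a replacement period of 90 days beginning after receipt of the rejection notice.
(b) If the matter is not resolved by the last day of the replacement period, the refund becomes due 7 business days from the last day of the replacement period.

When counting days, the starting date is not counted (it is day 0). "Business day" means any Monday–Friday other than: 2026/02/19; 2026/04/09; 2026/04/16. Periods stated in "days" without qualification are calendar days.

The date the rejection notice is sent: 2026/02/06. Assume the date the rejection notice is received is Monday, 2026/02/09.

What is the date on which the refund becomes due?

2026/05/19

The last day of the replacement period: 2026/02/09 + 90 days = 2026/05/10.
The date on which the refund becomes due: counting 7 business days from Sunday, 2026/05/10 (May 11, May 12, May 13, May 14, May 15, May 18, May 19, skipping weekends) reaches Tuesday, 2026/05/19.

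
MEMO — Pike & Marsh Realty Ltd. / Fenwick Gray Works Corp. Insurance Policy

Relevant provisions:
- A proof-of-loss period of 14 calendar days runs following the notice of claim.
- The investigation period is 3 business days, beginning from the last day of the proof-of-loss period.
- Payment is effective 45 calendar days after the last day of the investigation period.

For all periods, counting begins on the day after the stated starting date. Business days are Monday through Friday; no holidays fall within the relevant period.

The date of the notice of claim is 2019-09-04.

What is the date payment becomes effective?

2019-11-07

The last day of the proof-of-loss period: 14 calendar days after 2019-09-04 is 2019-09-18.
From Wednesday, 2019-09-18, 3 business days (Sep 19, Sep 20, Sep 23, skipping weekends) brings us to Monday, 2019-09-23, which is the last day of the investigation period.
The date payment becomes effective: 45 calendar days after 2019-09-23 is 2019-11-07.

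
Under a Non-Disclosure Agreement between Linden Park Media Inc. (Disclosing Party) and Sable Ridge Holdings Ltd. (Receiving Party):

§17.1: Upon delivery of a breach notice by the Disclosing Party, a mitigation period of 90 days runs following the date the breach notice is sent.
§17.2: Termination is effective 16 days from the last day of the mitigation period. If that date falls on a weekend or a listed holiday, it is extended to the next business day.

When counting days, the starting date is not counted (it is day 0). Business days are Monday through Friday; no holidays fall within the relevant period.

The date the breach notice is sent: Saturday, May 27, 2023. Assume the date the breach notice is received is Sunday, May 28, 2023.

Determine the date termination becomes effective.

The last day of the mitigation period: 90 calendar days after May 27, 2023 is August 25, 2023.
The date termination becomes effective: August 25, 2023 + 16 days = September 10, 2023. That falls on a Sunday, so it rolls to the next business day, Monday, September 11, 2023.

September 11, 2023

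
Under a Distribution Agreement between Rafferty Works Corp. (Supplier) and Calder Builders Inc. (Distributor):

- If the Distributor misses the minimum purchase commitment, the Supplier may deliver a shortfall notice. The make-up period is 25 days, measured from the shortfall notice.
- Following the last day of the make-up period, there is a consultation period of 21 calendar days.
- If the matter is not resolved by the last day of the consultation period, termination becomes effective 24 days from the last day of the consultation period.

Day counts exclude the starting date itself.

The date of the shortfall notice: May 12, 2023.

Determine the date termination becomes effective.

July 21, 2023

The last day of the make-up period: 25 calendar days after May 12, 2023 is June 6, 2023.
The last day of the consultation period: June 6, 2023 + 21 days = June 27, 2023.
The date termination becomes effective: June 27, 2023 + 24 days = July 21, 2023.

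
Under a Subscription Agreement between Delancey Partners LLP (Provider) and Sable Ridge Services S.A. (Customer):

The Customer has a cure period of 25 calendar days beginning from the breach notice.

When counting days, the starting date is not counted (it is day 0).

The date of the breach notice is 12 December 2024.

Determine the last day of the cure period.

6 January 2025

Adding 25 calendar days to 12 December 2024 gives 6 January 2025, which is the last day of the cure period.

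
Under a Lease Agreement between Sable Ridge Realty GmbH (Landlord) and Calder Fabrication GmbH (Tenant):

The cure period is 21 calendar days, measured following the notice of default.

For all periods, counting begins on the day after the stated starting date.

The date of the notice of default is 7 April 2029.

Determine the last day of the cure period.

Adding 21 calendar days to 7 April 2029 gives 28 April 2029, which is the last day of the cure period.

28 April 2029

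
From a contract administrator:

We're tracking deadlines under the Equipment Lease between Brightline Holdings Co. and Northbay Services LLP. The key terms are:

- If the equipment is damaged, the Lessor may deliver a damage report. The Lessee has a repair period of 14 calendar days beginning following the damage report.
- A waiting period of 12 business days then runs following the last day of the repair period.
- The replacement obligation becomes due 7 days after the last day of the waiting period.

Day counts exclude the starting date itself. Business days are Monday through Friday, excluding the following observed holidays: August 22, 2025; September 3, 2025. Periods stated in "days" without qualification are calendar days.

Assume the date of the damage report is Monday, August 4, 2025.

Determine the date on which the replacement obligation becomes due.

The last day of the repair period: 14 calendar days after August 4, 2025 is August 18, 2025.
From Monday, August 18, 2025, 12 business days (Aug 19, Aug 20, Aug 21, Aug 25, …, Sep 2, Sep 4, Sep 5, skipping weekends and the listed holidays on Aug 22, Sep 3) brings us to Friday, September 5, 2025, which is the last day of the waiting period.
The date on which the replacement obligation becomes due: 7 calendar days after September 5, 2025 is September 12, 2025.

September 12, 2025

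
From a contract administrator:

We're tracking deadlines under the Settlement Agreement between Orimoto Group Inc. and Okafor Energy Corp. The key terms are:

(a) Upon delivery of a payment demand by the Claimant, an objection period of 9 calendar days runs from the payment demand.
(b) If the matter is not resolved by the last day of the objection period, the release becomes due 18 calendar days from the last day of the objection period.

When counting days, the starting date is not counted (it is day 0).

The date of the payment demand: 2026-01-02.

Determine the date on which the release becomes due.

2026-01-29

Adding 9 calendar days to 2026-01-02 gives 2026-01-11, which is the last day of the objection period.
The date on which the release becomes due: 18 calendar days after 2026-01-11 is 2026-01-29.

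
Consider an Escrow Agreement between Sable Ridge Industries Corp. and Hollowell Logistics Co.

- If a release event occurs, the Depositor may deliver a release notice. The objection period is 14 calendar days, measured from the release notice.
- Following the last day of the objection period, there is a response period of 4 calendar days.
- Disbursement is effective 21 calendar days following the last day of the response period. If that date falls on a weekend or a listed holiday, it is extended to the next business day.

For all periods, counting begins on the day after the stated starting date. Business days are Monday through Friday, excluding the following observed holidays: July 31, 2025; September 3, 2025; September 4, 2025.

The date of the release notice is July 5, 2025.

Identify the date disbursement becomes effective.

August 13, 2025

Adding 14 calendar days to July 5, 2025 gives July 19, 2025, which is the last day of the objection period.
The last day of the response period: July 19, 2025 + 4 days = July 23, 2025.
Adding 21 calendar days to July 23, 2025 gives August 13, 2025, which is the date disbursement becomes effective. August 13, 2025 is a Wednesday and is not a listed holiday, so no roll-forward applies.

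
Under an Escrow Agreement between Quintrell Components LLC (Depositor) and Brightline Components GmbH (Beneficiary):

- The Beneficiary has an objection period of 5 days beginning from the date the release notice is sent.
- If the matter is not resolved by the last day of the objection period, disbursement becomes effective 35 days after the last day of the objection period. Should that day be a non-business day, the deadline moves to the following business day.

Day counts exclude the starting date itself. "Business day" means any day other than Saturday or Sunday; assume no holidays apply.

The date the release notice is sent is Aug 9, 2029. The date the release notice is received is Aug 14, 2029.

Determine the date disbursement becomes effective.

Sep 18, 2029

The last day of the objection period: 5 calendar days after Aug 9, 2029 is Aug 14, 2029.
The date disbursement becomes effective: Aug 14, 2029 + 35 days = Sep 18, 2029. Sep 18, 2029 is a Tuesday, so no roll-forward applies.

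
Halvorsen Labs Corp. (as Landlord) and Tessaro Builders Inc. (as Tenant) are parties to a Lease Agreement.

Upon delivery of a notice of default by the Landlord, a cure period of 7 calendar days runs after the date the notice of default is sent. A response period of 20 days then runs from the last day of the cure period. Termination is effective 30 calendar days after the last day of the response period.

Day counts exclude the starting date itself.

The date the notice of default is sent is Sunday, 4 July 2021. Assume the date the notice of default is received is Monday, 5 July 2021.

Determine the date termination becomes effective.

30 August 2021

The last day of the cure period: 7 calendar days after 4 July 2021 is 11 July 2021.
The last day of the response period: 20 calendar days after 11 July 2021 is 31 July 2021.
The date termination becomes effective: 30 calendar days after 31 July 2021 is 30 August 2021.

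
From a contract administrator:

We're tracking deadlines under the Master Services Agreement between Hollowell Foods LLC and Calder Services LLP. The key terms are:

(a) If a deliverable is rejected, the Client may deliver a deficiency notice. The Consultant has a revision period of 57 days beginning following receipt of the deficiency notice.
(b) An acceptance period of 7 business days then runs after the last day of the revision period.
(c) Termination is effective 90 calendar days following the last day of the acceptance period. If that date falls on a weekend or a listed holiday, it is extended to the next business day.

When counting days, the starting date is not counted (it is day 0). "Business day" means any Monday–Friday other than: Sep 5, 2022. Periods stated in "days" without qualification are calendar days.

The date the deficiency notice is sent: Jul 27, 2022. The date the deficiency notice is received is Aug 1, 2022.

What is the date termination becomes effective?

Adding 57 calendar days to Aug 1, 2022 gives Sep 27, 2022, which is the last day of the revision period.
From Tuesday, Sep 27, 2022, 7 business days (Sep 28, Sep 29, Sep 30, Oct 3, Oct 4, Oct 5, Oct 6, skipping weekends) brings us to Thursday, Oct 6, 2022, which is the last day of the acceptance period.
The date termination becomes effective: Oct 6, 2022 + 90 days = Jan 4, 2023. Jan 4, 2023 is a Wednesday and is not a listed holiday, so no roll-forward applies.

Jan 4, 2023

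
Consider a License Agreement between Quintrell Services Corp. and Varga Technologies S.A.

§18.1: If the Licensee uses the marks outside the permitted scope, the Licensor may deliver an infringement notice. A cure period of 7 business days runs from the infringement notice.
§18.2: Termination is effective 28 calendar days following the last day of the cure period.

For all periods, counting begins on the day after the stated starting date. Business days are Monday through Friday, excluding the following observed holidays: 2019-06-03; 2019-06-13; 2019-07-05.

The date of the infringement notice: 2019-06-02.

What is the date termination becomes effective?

The last day of the cure period: counting 7 business days from Sunday, 2019-06-02 (Jun 4, Jun 5, Jun 6, Jun 7, Jun 10, Jun 11, Jun 12, skipping weekends and the listed holiday on Jun 3) reaches Wednesday, 2019-06-12.
The date termination becomes effective: 28 calendar days after 2019-06-12 is 2019-07-10.

2019-07-10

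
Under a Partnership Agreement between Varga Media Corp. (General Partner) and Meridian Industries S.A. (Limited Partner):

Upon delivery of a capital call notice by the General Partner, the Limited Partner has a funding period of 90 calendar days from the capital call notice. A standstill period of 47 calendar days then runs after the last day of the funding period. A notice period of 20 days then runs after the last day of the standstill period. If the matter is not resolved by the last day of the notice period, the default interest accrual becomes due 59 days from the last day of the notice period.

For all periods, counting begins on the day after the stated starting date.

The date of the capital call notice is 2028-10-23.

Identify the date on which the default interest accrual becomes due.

Adding 90 calendar days to 2028-10-23 gives 2029-01-21, which is the last day of the funding period.
The last day of the standstill period: 47 calendar days after 2029-01-21 is 2029-03-09.
The last day of the notice period: 2029-03-09 + 20 days = 2029-03-29.
The date on which the default interest accrual becomes due: 59 calendar days after 2029-03-29 is 2029-05-27.

2029-05-27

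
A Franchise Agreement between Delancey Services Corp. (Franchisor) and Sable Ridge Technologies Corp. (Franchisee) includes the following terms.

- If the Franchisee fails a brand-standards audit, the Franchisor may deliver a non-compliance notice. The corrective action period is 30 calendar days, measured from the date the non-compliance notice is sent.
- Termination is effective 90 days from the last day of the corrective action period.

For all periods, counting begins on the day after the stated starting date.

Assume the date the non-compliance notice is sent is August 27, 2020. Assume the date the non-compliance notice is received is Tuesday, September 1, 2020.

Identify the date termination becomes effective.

The last day of the corrective action period: 30 calendar days after August 27, 2020 is September 26, 2020.
Adding 90 calendar days to September 26, 2020 gives December 25, 2020, which is the date termination becomes effective.

December 25, 2020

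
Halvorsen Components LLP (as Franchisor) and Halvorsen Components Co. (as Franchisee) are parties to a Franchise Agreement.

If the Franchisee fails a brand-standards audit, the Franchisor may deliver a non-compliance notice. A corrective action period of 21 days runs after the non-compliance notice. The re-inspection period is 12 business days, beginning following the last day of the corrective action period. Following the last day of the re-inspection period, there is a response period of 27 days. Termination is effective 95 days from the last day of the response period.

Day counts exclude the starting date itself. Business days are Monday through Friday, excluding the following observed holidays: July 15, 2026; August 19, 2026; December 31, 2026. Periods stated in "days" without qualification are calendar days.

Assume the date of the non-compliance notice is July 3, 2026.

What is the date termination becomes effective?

The last day of the corrective action period: 21 calendar days after July 3, 2026 is July 24, 2026.
The last day of the re-inspection period: 12 business days after Friday, July 24, 2026, skipping weekends — Jul 27, Jul 28, Jul 29, Jul 30, …, Aug 7, Aug 10, Aug 11 — lands on Tuesday, August 11, 2026.
The last day of the response period: 27 calendar days after August 11, 2026 is September 7, 2026.
Adding 95 calendar days to September 7, 2026 gives December 11, 2026, which is the date termination becomes effective.

December 11, 2026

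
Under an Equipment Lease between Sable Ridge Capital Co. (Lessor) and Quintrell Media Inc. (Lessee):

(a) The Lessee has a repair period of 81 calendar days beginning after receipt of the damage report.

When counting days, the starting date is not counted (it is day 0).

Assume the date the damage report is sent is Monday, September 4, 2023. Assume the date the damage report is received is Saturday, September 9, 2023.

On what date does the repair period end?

Adding 81 calendar days to September 9, 2023 gives November 29, 2023, which is the last day of the repair period.

November 29, 2023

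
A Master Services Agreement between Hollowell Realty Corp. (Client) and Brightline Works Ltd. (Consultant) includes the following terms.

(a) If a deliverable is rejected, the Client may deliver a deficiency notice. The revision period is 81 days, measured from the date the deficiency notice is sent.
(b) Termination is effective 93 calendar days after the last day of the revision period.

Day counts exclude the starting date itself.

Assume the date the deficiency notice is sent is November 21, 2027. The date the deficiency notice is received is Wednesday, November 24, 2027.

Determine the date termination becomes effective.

The last day of the revision period: 81 calendar days after November 21, 2027 is February 10, 2028.
The date termination becomes effective: 93 calendar days after February 10, 2028 is May 13, 2028.

May 13, 2028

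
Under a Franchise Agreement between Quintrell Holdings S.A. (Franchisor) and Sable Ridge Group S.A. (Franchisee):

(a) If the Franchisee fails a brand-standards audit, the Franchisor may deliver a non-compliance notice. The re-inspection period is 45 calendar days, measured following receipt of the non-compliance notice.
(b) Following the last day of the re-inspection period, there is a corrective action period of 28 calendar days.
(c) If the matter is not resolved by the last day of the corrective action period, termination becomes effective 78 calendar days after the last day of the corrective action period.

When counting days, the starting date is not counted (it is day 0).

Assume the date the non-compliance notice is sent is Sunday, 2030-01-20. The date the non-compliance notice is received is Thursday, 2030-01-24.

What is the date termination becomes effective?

The last day of the re-inspection period: 2030-01-24 + 45 days = 2030-03-10.
The last day of the corrective action period: 2030-03-10 + 28 days = 2030-04-07.
The date termination becomes effective: 78 calendar days after 2030-04-07 is 2030-06-24.

2030-06-24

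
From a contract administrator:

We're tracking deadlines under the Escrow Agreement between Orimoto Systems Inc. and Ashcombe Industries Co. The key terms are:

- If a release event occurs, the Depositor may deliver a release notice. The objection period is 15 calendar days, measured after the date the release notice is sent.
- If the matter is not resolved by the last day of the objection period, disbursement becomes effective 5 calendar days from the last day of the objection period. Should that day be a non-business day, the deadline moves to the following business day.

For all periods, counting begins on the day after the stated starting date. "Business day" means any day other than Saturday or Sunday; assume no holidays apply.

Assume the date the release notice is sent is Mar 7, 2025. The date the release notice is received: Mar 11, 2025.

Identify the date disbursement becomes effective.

The last day of the objection period: 15 calendar days after Mar 7, 2025 is Mar 22, 2025.
The date disbursement becomes effective: 5 calendar days after Mar 22, 2025 is Mar 27, 2025. Mar 27, 2025 is a Thursday, so no roll-forward applies.

Mar 27, 2025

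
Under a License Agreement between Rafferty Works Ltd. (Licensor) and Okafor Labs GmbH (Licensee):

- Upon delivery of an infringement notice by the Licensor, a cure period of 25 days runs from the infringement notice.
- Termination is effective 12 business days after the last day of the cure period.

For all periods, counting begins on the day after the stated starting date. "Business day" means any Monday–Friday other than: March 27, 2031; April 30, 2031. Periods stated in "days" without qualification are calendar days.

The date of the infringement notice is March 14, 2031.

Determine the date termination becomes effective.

The last day of the cure period: 25 calendar days after March 14, 2031 is April 8, 2031.
From Tuesday, April 8, 2031, 12 business days (Apr 9, Apr 10, Apr 11, Apr 14, …, Apr 22, Apr 23, Apr 24, skipping weekends) brings us to Thursday, April 24, 2031, which is the date termination becomes effective.

April 24, 2031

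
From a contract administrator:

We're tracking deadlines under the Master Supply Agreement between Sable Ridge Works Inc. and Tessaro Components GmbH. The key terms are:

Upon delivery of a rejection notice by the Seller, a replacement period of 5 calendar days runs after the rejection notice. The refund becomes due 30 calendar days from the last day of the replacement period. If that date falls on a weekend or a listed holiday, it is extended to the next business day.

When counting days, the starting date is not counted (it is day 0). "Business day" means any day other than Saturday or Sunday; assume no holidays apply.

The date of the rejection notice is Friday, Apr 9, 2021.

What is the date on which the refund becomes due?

May 14, 2021

The last day of the replacement period: Apr 9, 2021 + 5 days = Apr 14, 2021.
The date on which the refund becomes due: Apr 14, 2021 + 30 days = May 14, 2021. May 14, 2021 is a Friday, so no roll-forward applies.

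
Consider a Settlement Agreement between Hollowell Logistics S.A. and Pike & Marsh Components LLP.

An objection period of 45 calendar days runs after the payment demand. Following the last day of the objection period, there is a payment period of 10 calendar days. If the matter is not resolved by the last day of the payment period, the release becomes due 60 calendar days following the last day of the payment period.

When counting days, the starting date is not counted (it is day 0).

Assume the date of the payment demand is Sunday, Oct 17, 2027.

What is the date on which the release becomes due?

Feb 9, 2028

The last day of the objection period: 45 calendar days after Oct 17, 2027 is Dec 1, 2027.
The last day of the payment period: Dec 1, 2027 + 10 days = Dec 11, 2027.
The date on which the release becomes due: Dec 11, 2027 + 60 days = Feb 9, 2028.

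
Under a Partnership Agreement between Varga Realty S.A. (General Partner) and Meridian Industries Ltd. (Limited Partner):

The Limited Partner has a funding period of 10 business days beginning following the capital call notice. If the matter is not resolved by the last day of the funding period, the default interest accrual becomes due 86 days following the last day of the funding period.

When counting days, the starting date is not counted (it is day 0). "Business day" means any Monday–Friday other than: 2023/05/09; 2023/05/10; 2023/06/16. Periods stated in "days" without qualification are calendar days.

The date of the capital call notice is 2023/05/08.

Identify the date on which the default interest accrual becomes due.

2023/08/18

From Monday, 2023/05/08, 10 business days (May 11, May 12, May 15, May 16, May 17, May 18, May 19, May 22, May 23, May 24, skipping weekends and the listed holidays on May 9, May 10) brings us to Wednesday, 2023/05/24, which is the last day of the funding period.
Adding 86 calendar days to 2023/05/24 gives 2023/08/18, which is the date on which the default interest accrual becomes due.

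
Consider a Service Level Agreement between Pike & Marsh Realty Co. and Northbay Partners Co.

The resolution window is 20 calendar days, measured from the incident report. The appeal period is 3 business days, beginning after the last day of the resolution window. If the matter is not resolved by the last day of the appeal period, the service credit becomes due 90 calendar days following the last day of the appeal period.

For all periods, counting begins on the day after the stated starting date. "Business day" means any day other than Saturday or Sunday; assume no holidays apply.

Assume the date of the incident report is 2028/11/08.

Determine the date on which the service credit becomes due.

Adding 20 calendar days to 2028/11/08 gives 2028/11/28, which is the last day of the resolution window.
The last day of the appeal period: 3 business days after Tuesday, 2028/11/28, skipping weekends — Nov 29, Nov 30, Dec 1 — lands on Friday, 2028/12/01.
The date on which the service credit becomes due: 2028/12/01 + 90 days = 2029/03/01.

2029/03/01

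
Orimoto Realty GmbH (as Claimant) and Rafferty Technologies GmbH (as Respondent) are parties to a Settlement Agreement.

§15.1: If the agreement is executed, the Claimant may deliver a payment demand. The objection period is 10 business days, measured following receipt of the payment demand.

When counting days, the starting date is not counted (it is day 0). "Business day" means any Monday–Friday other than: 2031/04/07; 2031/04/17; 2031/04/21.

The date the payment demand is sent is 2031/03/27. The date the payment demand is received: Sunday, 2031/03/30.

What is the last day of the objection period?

2031/04/14

The last day of the objection period: 10 business days after Sunday, 2031/03/30, skipping weekends and the listed holiday on Apr 7 — Mar 31, Apr 1, Apr 2, Apr 3, Apr 4, Apr 8, Apr 9, Apr 10, Apr 11, Apr 14 — lands on Monday, 2031/04/14.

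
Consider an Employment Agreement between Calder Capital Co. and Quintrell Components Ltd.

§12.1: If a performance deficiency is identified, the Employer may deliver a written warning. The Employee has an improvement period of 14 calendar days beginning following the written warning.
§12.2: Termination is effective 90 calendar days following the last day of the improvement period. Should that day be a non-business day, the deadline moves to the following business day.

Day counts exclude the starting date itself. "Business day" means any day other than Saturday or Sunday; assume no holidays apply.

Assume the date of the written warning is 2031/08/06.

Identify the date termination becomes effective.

2031/11/18

The last day of the improvement period: 14 calendar days after 2031/08/06 is 2031/08/20.
The date termination becomes effective: 90 calendar days after 2031/08/20 is 2031/11/18. 2031/11/18 is a Tuesday, so no roll-forward applies.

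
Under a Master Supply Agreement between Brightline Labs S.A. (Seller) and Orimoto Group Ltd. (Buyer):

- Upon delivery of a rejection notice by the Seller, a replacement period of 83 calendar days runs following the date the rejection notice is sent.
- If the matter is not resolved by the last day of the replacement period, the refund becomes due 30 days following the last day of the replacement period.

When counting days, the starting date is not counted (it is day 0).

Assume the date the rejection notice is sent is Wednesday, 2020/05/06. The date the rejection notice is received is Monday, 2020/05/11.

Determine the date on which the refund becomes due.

The last day of the replacement period: 2020/05/06 + 83 days = 2020/07/28.
The date on which the refund becomes due: 2020/07/28 + 30 days = 2020/08/27.

2020/08/27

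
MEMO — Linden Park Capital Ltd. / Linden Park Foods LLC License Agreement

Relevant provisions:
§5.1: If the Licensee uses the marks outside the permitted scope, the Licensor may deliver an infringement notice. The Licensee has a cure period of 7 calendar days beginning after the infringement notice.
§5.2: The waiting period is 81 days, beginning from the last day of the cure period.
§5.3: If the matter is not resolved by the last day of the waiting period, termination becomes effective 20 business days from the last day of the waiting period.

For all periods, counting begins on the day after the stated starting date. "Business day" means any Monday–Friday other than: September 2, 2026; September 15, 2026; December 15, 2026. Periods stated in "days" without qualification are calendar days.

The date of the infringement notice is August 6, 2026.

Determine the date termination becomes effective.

November 30, 2026

The last day of the cure period: 7 calendar days after August 6, 2026 is August 13, 2026.
Adding 81 calendar days to August 13, 2026 gives November 2, 2026, which is the last day of the waiting period.
The date termination becomes effective: counting 20 business days from Monday, November 2, 2026 (Nov 3, Nov 4, Nov 5, Nov 6, …, Nov 26, Nov 27, Nov 30, skipping weekends) reaches Monday, November 30, 2026.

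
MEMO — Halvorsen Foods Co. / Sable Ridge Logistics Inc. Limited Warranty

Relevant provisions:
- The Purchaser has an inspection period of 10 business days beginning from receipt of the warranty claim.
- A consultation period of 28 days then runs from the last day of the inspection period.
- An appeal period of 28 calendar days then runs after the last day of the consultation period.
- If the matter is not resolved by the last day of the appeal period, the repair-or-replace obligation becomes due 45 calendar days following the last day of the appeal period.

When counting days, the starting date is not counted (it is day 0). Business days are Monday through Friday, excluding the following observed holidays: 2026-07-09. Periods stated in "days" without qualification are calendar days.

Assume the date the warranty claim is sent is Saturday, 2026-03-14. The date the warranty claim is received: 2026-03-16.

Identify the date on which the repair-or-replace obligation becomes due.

From Monday, 2026-03-16, 10 business days (Mar 17, Mar 18, Mar 19, Mar 20, Mar 23, Mar 24, Mar 25, Mar 26, Mar 27, Mar 30, skipping weekends) brings us to Monday, 2026-03-30, which is the last day of the inspection period.
The last day of the consultation period: 28 calendar days after 2026-03-30 is 2026-04-27.
Adding 28 calendar days to 2026-04-27 gives 2026-05-25, which is the last day of the appeal period.
The date on which the repair-or-replace obligation becomes due: 2026-05-25 + 45 days = 2026-07-09.

2026-07-09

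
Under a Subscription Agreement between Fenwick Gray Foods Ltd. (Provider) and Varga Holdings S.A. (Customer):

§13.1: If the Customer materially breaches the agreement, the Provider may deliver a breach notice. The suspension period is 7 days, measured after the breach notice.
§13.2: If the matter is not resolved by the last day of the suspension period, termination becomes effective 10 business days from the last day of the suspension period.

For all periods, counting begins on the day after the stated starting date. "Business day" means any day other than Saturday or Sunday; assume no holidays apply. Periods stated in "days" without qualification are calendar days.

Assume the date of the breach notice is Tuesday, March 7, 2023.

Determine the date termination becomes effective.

March 28, 2023

Adding 7 calendar days to March 7, 2023 gives March 14, 2023, which is the last day of the suspension period.
The date termination becomes effective: 10 business days after Tuesday, March 14, 2023, skipping weekends — Mar 15, Mar 16, Mar 17, Mar 20, Mar 21, Mar 22, Mar 23, Mar 24, Mar 27, Mar 28 — lands on Tuesday, March 28, 2023.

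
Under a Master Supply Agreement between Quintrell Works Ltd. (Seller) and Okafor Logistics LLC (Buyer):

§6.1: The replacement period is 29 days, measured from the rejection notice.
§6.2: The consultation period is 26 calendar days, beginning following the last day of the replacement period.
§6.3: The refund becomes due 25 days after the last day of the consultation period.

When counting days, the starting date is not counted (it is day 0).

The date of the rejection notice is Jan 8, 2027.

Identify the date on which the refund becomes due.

The last day of the replacement period: Jan 8, 2027 + 29 days = Feb 6, 2027.
The last day of the consultation period: 26 calendar days after Feb 6, 2027 is Mar 4, 2027.
Adding 25 calendar days to Mar 4, 2027 gives Mar 29, 2027, which is the date on which the refund becomes due.

Mar 29, 2027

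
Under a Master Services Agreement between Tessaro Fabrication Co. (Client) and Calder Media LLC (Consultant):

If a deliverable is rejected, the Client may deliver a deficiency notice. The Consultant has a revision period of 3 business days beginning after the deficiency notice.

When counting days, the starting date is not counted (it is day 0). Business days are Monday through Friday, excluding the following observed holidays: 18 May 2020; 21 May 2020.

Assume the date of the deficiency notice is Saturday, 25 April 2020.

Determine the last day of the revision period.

From Saturday, 25 April 2020, 3 business days (Apr 27, Apr 28, Apr 29, skipping weekends) brings us to Wednesday, 29 April 2020, which is the last day of the revision period.

29 April 2020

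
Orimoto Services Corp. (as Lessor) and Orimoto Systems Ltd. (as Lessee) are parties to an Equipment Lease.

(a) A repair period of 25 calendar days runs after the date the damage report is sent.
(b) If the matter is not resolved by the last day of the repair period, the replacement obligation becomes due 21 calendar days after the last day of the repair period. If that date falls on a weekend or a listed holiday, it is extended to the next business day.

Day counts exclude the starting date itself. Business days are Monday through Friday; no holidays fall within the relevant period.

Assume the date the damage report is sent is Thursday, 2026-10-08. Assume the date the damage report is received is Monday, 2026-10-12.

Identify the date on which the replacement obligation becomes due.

2026-11-23

The last day of the repair period: 25 calendar days after 2026-10-08 is 2026-11-02.
The date on which the replacement obligation becomes due: 21 calendar days after 2026-11-02 is 2026-11-23. 2026-11-23 is a Monday, so no roll-forward applies.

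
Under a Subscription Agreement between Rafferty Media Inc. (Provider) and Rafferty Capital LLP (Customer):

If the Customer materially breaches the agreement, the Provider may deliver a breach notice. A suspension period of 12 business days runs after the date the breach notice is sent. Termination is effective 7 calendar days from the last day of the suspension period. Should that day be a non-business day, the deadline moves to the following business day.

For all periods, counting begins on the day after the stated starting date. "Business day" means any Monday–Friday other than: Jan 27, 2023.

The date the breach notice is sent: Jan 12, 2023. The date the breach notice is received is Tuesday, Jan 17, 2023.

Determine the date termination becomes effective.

The last day of the suspension period: counting 12 business days from Thursday, Jan 12, 2023 (Jan 13, Jan 16, Jan 17, Jan 18, …, Jan 26, Jan 30, Jan 31, skipping weekends and the listed holiday on Jan 27) reaches Tuesday, Jan 31, 2023.
The date termination becomes effective: Jan 31, 2023 + 7 days = Feb 7, 2023. Feb 7, 2023 is a Tuesday and is not a listed holiday, so no roll-forward applies.

Feb 7, 2023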